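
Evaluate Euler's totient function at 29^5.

19803868

φ(29^5) = 29^5 − 29^4 = 20511149 − 707281 = 19803868.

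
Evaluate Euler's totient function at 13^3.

2028

φ(13^3) = 13^2·(13−1) = 169·12 = 2028.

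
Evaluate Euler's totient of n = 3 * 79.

156

φ(237) = 237 · (1 − 1/3) · (1 − 1/79)
       = 237 · 156/237 = 156.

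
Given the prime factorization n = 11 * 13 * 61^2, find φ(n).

φ(532103) = 532103 · (1 − 1/11) · (1 − 1/13) · (1 − 1/61)
       = 532103 · 7200/8723 = 439200.

439200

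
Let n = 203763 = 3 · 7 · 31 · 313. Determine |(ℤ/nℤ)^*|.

112320

φ(3) = 3 − 1 = 2.
φ(7) = 7 − 1 = 6.
φ(31) = 31 − 1 = 30.
φ(313) = 313 − 1 = 312.
Since φ is multiplicative, φ(203763) = 2 · 6 · 30 · 312 = 112320.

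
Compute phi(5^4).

φ(625) = 625 · (1 − 1/5)
       = 625 · 4/5 = 500.

500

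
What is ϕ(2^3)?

4

φ(2^3) = 2^3 − 2^2 = 8 − 4 = 4.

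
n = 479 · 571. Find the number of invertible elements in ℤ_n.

272460

φ(479) = 479 − 1 = 478.
φ(571) = 571 − 1 = 570.
Multiply: 478 · 570 = 272460.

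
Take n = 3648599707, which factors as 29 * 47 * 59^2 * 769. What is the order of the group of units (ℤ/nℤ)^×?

3384987648

φ(3648599707) = 3648599707 · (1 − 1/29) · (1 − 1/47) · (1 − 1/59) · (1 − 1/769)
       = 3648599707 · 57372672/61840673 = 3384987648.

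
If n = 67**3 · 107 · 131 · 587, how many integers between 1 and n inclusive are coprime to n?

2392436251920

φ(67^3) = 67^3 − 67^2 = 300763 − 4489 = 296274.
φ(107) = 107 − 1 = 106.
φ(131) = 131 − 1 = 130.
φ(587) = 587 − 1 = 586.
Multiply: 296274 · 106 · 130 · 586 = 2392436251920.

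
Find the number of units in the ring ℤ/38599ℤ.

33880

First factor: 38599 = 11^3 · 29.
φ(38599) = 38599 · (1 − 1/11) · (1 − 1/29)
       = 38599 · 280/319 = 33880.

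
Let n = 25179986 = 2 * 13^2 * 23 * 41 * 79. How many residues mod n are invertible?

10707840

φ(2) = 2 − 1 = 1.
φ(13^2) = 13^2 − 13^1 = 169 − 13 = 156.
φ(23) = 23 − 1 = 22.
φ(41) = 41 − 1 = 40.
φ(79) = 79 − 1 = 78.
φ(25179986) = 1 × 156 × 22 × 40 × 78 = 10707840.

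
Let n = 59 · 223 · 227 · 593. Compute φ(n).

1722705792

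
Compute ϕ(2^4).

φ(16) = 16 · (1 − 1/2)
       = 16 · 1/2 = 8.

8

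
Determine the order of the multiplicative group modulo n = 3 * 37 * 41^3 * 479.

2314131840

φ(3664460649) = 3664460649 · (1 − 1/3) · (1 − 1/37) · (1 − 1/41) · (1 − 1/479)
       = 3664460649 · 1376640/2179929 = 2314131840.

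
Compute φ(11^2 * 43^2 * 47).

9138360

φ(10515263) = 10515263 · (1 − 1/11) · (1 − 1/43) · (1 − 1/47)
       = 10515263 · 19320/22231 = 9138360.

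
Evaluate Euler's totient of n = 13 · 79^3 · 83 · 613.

293153649984

φ(13) = 13 − 1 = 12.
φ(79^3) = 79^3 − 79^2 = 493039 − 6241 = 486798.
φ(83) = 83 − 1 = 82.
φ(613) = 613 − 1 = 612.
Multiply: 12 · 486798 · 82 · 612 = 293153649984.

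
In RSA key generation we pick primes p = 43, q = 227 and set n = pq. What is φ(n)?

9492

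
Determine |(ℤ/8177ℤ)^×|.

6912

First factor: 8177 = 13 · 17 · 37.
φ(8177) = 8177 · (1 − 1/13) · (1 − 1/17) · (1 − 1/37)
       = 8177 · 6912/8177 = 6912.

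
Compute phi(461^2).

212060

φ(212521) = 212521 · (1 − 1/461)
       = 212521 · 460/461 = 212060.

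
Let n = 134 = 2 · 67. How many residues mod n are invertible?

66

φ(2) = 2 − 1 = 1.
φ(67) = 67 − 1 = 66.
Multiply: 1 · 66 = 66.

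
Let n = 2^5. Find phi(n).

φ(2^5) = 2^5 − 2^4 = 32 − 16 = 16.

16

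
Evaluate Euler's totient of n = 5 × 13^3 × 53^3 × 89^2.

φ(5) = 5 − 1 = 4.
φ(13^3) = 13^3 − 13^2 = 2197 − 169 = 2028.
φ(53^3) = 53^2·(53−1) = 2809·52 = 146068.
φ(89^2) = 89^1·(89−1) = 89·88 = 7832.
φ(12954113066245) = 4 × 2028 × 146068 × 7832 = 9280165120512.

9280165120512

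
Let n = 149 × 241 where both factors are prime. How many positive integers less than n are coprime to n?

35520

φ(pq) = (p−1)(q−1) = 148 · 240 = 35520.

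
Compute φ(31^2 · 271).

251100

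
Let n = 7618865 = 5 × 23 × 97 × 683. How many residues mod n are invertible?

5761536

φ(5) = 5 − 1 = 4.
φ(23) = 23 − 1 = 22.
φ(97) = 97 − 1 = 96.
φ(683) = 683 − 1 = 682.
Since φ is multiplicative, φ(7618865) = 4 · 22 · 96 · 682 = 5761536.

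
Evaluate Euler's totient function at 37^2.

φ(1369) = 1369 · (1 − 1/37)
       = 1369 · 36/37 = 1332.

1332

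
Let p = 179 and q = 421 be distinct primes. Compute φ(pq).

φ(75359) = 75359 · (1 − 1/179) · (1 − 1/421)
       = 75359 · 74760/75359 = 74760.

74760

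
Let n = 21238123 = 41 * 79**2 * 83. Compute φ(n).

20211360

φ(41) = 41 − 1 = 40.
φ(79^2) = 79^2 − 79^1 = 6241 − 79 = 6162.
φ(83) = 83 − 1 = 82.
Multiply: 40 · 6162 · 82 = 20211360.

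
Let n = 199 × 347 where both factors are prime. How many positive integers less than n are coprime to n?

φ(pq) = (p−1)(q−1) = 198 · 346 = 68508.

68508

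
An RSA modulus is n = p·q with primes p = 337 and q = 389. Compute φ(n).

For distinct primes, φ(pq) = (p−1)(q−1) = 336 × 388 = 130368.

130368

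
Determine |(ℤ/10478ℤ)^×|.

Prime factorization: 10478 = 2 · 13^2 · 31.
φ(10478) = 10478 · (1 − 1/2) · (1 − 1/13) · (1 − 1/31)
       = 10478 · 360/806 = 4680.

4680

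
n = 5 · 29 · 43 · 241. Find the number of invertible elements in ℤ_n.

1128960

φ(1502635) = 1502635 · (1 − 1/5) · (1 − 1/29) · (1 − 1/43) · (1 − 1/241)
       = 1502635 · 1128960/1502635 = 1128960.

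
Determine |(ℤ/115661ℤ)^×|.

First factor: 115661 = 7 · 13 · 31 · 41.
φ(115661) = 115661 · (1 − 1/7) · (1 − 1/13) · (1 − 1/31) · (1 − 1/41)
       = 115661 · 86400/115661 = 86400.

86400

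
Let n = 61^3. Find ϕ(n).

φ(61^3) = 61^3 − 61^2 = 226981 − 3721 = 223260.

223260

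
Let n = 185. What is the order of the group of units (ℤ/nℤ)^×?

144

Prime factorization: 185 = 5 * 37.
φ(5) = 5 − 1 = 4.
φ(37) = 37 − 1 = 36.
Since φ is multiplicative, φ(185) = 4 · 36 = 144.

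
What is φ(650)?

240

650 = 2 * 5**2 * 13.
φ(650) = 650 · (1 − 1/2) · (1 − 1/5) · (1 − 1/13)
       = 650 · 48/130 = 240.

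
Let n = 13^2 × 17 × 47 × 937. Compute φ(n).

107467776

φ(13^2) = 13^2 − 13^1 = 169 − 13 = 156.
φ(17) = 17 − 1 = 16.
φ(47) = 47 − 1 = 46.
φ(937) = 937 − 1 = 936.
Since φ is multiplicative, φ(126524047) = 156 · 16 · 46 · 936 = 107467776.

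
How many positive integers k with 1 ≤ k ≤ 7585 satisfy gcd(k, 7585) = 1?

First factor: 7585 = 5 · 37 · 41.
φ(7585) = 7585 · (1 − 1/5) · (1 − 1/37) · (1 − 1/41)
       = 7585 · 5760/7585 = 5760.

5760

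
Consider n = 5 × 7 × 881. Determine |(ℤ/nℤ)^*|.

21120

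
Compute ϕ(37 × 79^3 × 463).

8096424336

φ(37) = 37 − 1 = 36.
φ(79^3) = 79^3 − 79^2 = 493039 − 6241 = 486798.
φ(463) = 463 − 1 = 462.
Since φ is multiplicative, φ(8446251109) = 36 · 486798 · 462 = 8096424336.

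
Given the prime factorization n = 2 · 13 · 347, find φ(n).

4152

φ(2) = 2 − 1 = 1.
φ(13) = 13 − 1 = 12.
φ(347) = 347 − 1 = 346.
φ(9022) = 1 × 12 × 346 = 4152.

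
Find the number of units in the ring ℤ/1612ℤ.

Prime factorization: 1612 = 2^2 · 13 · 31.
φ(2^2) = 2^1·(2−1) = 2·1 = 2.
φ(13) = 13 − 1 = 12.
φ(31) = 31 − 1 = 30.
φ(1612) = 2 × 12 × 30 = 720.

720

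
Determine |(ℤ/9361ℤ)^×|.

Prime factorization: 9361 = 11 · 23 · 37.
φ(9361) = 9361 · (1 − 1/11) · (1 − 1/23) · (1 − 1/37)
       = 9361 · 7920/9361 = 7920.

7920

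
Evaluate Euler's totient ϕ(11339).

9856

11339 = 17 · 23 · 29.
φ(17) = 17 − 1 = 16.
φ(23) = 23 − 1 = 22.
φ(29) = 29 − 1 = 28.
φ(11339) = 16 × 22 × 28 = 9856.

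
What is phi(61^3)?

φ(61^3) = 61^2·(61−1) = 3721·60 = 223260.

223260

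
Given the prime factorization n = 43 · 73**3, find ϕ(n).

φ(16727731) = 16727731 · (1 − 1/43) · (1 − 1/73)
       = 16727731 · 3024/3139 = 16114896.

16114896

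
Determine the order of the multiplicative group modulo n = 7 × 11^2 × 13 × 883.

6985440

φ(7) = 7 − 1 = 6.
φ(11^2) = 11^1·(11−1) = 11·10 = 110.
φ(13) = 13 − 1 = 12.
φ(883) = 883 − 1 = 882.
Multiply: 6 · 110 · 12 · 882 = 6985440.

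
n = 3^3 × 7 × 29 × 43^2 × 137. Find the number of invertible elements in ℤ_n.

742742784

φ(1388408553) = 1388408553 · (1 − 1/3) · (1 − 1/7) · (1 − 1/29) · (1 − 1/43) · (1 − 1/137)
       = 1388408553 · 1919232/3587619 = 742742784.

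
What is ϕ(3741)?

2352

Factor 3741: 3741 = 3 * 29 * 43.
φ(3) = 3 − 1 = 2.
φ(29) = 29 − 1 = 28.
φ(43) = 43 − 1 = 42.
φ(3741) = 2 × 28 × 42 = 2352.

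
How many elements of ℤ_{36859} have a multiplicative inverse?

36859 = 29 * 31 * 41.
φ(36859) = 36859 · (1 − 1/29) · (1 − 1/31) · (1 − 1/41)
       = 36859 · 33600/36859 = 33600.

33600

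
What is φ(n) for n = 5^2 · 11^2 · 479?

1051600

φ(1448975) = 1448975 · (1 − 1/5) · (1 − 1/11) · (1 − 1/479)
       = 1448975 · 19120/26345 = 1051600.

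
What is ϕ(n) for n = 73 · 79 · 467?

φ(73) = 73 − 1 = 72.
φ(79) = 79 − 1 = 78.
φ(467) = 467 − 1 = 466.
φ(2693189) = 72 × 78 × 466 = 2617056.

2617056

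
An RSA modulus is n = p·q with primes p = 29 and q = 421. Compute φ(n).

φ(12209) = 12209 · (1 − 1/29) · (1 − 1/421)
       = 12209 · 11760/12209 = 11760.

11760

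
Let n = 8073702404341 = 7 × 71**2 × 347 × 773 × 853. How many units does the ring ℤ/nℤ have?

φ(8073702404341) = 8073702404341 · (1 − 1/7) · (1 − 1/71) · (1 − 1/347) · (1 − 1/773) · (1 − 1/853)
       = 8073702404341 · 95583358080/113714118371 = 6786418423680.

6786418423680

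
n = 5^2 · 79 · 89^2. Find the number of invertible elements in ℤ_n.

12217920

φ(15643975) = 15643975 · (1 − 1/5) · (1 − 1/79) · (1 − 1/89)
       = 15643975 · 27456/35155 = 12217920.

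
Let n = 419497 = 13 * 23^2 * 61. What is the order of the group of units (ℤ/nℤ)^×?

364320

φ(419497) = 419497 · (1 − 1/13) · (1 − 1/23) · (1 − 1/61)
       = 419497 · 15840/18239 = 364320.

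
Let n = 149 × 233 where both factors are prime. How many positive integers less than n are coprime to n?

34336

φ(149) = 149 − 1 = 148.
φ(233) = 233 − 1 = 232.
Multiply: 148 · 232 = 34336.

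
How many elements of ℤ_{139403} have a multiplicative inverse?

First factor: 139403 = 11 · 19 · 23 · 29.
φ(139403) = 139403 · (1 − 1/11) · (1 − 1/19) · (1 − 1/23) · (1 − 1/29)
       = 139403 · 110880/139403 = 110880.

110880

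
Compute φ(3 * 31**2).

1860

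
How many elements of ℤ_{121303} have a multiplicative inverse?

90720

121303 = 7 · 13 · 31 · 43.
φ(121303) = 121303 · (1 − 1/7) · (1 − 1/13) · (1 − 1/31) · (1 − 1/43)
       = 121303 · 90720/121303 = 90720.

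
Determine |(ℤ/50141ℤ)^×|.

Prime factorization: 50141 = 7 × 13 × 19 × 29.
φ(50141) = 50141 · (1 − 1/7) · (1 − 1/13) · (1 − 1/19) · (1 − 1/29)
       = 50141 · 36288/50141 = 36288.

36288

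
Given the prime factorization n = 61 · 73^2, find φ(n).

315360

φ(61) = 61 − 1 = 60.
φ(73^2) = 73^2 − 73^1 = 5329 − 73 = 5256.
Multiply: 60 · 5256 = 315360.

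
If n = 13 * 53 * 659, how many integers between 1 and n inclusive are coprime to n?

410592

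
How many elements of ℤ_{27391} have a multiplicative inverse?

21168

Prime factorization: 27391 = 7^2 * 13 * 43.
φ(27391) = 27391 · (1 − 1/7) · (1 − 1/13) · (1 − 1/43)
       = 27391 · 3024/3913 = 21168.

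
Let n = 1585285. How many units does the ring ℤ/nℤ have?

Factor 1585285: 1585285 = 5 · 13 · 29**3.
φ(5) = 5 − 1 = 4.
φ(13) = 13 − 1 = 12.
φ(29^3) = 29^2·(29−1) = 841·28 = 23548.
Since φ is multiplicative, φ(1585285) = 4 · 12 · 23548 = 1130304.

1130304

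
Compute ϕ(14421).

First factor: 14421 = 3 · 11 · 19 · 23.
φ(14421) = 14421 · (1 − 1/3) · (1 − 1/11) · (1 − 1/19) · (1 − 1/23)
       = 14421 · 7920/14421 = 7920.

7920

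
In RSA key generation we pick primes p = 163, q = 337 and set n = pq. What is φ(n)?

54432

For distinct primes, φ(pq) = (p−1)(q−1) = 162 × 336 = 54432.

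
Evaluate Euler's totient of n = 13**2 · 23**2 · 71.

5525520

φ(6347471) = 6347471 · (1 − 1/13) · (1 − 1/23) · (1 − 1/71)
       = 6347471 · 18480/21229 = 5525520.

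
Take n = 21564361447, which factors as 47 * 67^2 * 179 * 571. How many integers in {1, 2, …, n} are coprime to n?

20638181520

φ(47) = 47 − 1 = 46.
φ(67^2) = 67^1·(67−1) = 67·66 = 4422.
φ(179) = 179 − 1 = 178.
φ(571) = 571 − 1 = 570.
Since φ is multiplicative, φ(21564361447) = 46 · 4422 · 178 · 570 = 20638181520.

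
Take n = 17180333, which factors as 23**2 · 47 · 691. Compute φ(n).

φ(23^2) = 23^1·(23−1) = 23·22 = 506.
φ(47) = 47 − 1 = 46.
φ(691) = 691 − 1 = 690.
Since φ is multiplicative, φ(17180333) = 506 · 46 · 690 = 16060440.

16060440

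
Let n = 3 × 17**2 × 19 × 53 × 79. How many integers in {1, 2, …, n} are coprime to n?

39716352

φ(68972451) = 68972451 · (1 − 1/3) · (1 − 1/17) · (1 − 1/19) · (1 − 1/53) · (1 − 1/79)
       = 68972451 · 2336256/4057203 = 39716352.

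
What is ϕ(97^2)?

9312

φ(9409) = 9409 · (1 − 1/97)
       = 9409 · 96/97 = 9312.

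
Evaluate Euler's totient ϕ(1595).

1120

Factor 1595: 1595 = 5 × 11 × 29.
φ(5) = 5 − 1 = 4.
φ(11) = 11 − 1 = 10.
φ(29) = 29 − 1 = 28.
Multiply: 4 · 10 · 28 = 1120.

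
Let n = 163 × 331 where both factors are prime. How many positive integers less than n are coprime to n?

53460

For distinct primes, φ(pq) = (p−1)(q−1) = 162 × 330 = 53460.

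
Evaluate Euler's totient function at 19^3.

6498

φ(6859) = 6859 · (1 − 1/19)
       = 6859 · 18/19 = 6498.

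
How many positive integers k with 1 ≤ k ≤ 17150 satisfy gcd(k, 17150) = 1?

5880

17150 = 2 · 5^2 · 7^3.
φ(17150) = 17150 · (1 − 1/2) · (1 − 1/5) · (1 − 1/7)
       = 17150 · 24/70 = 5880.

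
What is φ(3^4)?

54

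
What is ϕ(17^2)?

272

φ(289) = 289 · (1 − 1/17)
       = 289 · 16/17 = 272.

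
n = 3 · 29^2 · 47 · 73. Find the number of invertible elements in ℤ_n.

φ(8656413) = 8656413 · (1 − 1/3) · (1 − 1/29) · (1 − 1/47) · (1 − 1/73)
       = 8656413 · 185472/298497 = 5378688.

5378688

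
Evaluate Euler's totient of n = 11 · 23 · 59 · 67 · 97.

80847360

φ(11) = 11 − 1 = 10.
φ(23) = 23 − 1 = 22.
φ(59) = 59 − 1 = 58.
φ(67) = 67 − 1 = 66.
φ(97) = 97 − 1 = 96.
φ(97010573) = 10 × 22 × 58 × 66 × 96 = 80847360.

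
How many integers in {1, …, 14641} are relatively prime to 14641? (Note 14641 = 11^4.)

13310

φ(11^4) = 11^3·(11−1) = 1331·10 = 13310.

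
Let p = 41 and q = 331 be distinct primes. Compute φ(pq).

φ(41) = 41 − 1 = 40.
φ(331) = 331 − 1 = 330.
φ(13571) = 40 × 330 = 13200.

13200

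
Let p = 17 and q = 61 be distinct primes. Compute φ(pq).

φ(1037) = 1037 · (1 − 1/17) · (1 − 1/61)
       = 1037 · 960/1037 = 960.

960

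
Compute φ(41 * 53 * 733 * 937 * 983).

1399464069120

φ(41) = 41 − 1 = 40.
φ(53) = 53 − 1 = 52.
φ(733) = 733 − 1 = 732.
φ(937) = 937 − 1 = 936.
φ(983) = 983 − 1 = 982.
Since φ is multiplicative, φ(1467090178439) = 40 · 52 · 732 · 936 · 982 = 1399464069120.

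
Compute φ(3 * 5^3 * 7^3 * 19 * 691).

730296000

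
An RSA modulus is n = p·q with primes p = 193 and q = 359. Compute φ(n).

68736

φ(pq) = (p−1)(q−1) = 192 · 358 = 68736.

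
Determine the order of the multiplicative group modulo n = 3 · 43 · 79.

6552

φ(10191) = 10191 · (1 − 1/3) · (1 − 1/43) · (1 − 1/79)
       = 10191 · 6552/10191 = 6552.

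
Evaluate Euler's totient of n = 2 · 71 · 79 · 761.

φ(8536898) = 8536898 · (1 − 1/2) · (1 − 1/71) · (1 − 1/79) · (1 − 1/761)
       = 8536898 · 4149600/8536898 = 4149600.

4149600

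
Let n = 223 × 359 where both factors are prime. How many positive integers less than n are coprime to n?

φ(223) = 223 − 1 = 222.
φ(359) = 359 − 1 = 358.
φ(80057) = 222 × 358 = 79476.

79476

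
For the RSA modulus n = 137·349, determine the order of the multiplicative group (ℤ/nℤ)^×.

47328

For distinct primes, φ(pq) = (p−1)(q−1) = 136 × 348 = 47328.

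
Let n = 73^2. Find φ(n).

5256

φ(73^2) = 73^1·(73−1) = 73·72 = 5256.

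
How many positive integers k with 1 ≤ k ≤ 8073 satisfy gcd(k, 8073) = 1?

Factor 8073: 8073 = 3**3 * 13 * 23.
φ(8073) = 8073 · (1 − 1/3) · (1 − 1/13) · (1 − 1/23)
       = 8073 · 528/897 = 4752.

4752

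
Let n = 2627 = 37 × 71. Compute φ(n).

φ(2627) = 2627 · (1 − 1/37) · (1 − 1/71)
       = 2627 · 2520/2627 = 2520.

2520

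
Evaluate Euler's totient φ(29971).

26880

First factor: 29971 = 17 * 41 * 43.
φ(29971) = 29971 · (1 − 1/17) · (1 − 1/41) · (1 − 1/43)
       = 29971 · 26880/29971 = 26880.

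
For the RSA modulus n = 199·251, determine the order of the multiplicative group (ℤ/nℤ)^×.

φ(n) = (p − 1)(q − 1) = (199−1)(251−1) = 198·250 = 49500.

49500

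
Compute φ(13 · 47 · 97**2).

5140224

φ(5748899) = 5748899 · (1 − 1/13) · (1 − 1/47) · (1 − 1/97)
       = 5748899 · 52992/59267 = 5140224.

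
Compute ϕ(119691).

First factor: 119691 = 3^3 · 11 · 13 · 31.
φ(119691) = 119691 · (1 − 1/3) · (1 − 1/11) · (1 − 1/13) · (1 − 1/31)
       = 119691 · 7200/13299 = 64800.

64800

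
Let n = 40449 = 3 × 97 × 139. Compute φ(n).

26496

φ(40449) = 40449 · (1 − 1/3) · (1 − 1/97) · (1 − 1/139)
       = 40449 · 26496/40449 = 26496.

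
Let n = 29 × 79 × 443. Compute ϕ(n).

φ(29) = 29 − 1 = 28.
φ(79) = 79 − 1 = 78.
φ(443) = 443 − 1 = 442.
Multiply: 28 · 78 · 442 = 965328.

965328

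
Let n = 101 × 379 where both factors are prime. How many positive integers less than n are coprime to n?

37800

φ(101) = 101 − 1 = 100.
φ(379) = 379 − 1 = 378.
Since φ is multiplicative, φ(38279) = 100 · 378 = 37800.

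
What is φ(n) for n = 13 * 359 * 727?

φ(13) = 13 − 1 = 12.
φ(359) = 359 − 1 = 358.
φ(727) = 727 − 1 = 726.
Since φ is multiplicative, φ(3392909) = 12 · 358 · 726 = 3118896.

3118896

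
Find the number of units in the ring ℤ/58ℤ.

28

Prime factorization: 58 = 2 * 29.
φ(2) = 2 − 1 = 1.
φ(29) = 29 − 1 = 28.
φ(58) = 1 × 28 = 28.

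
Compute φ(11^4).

φ(14641) = 14641 · (1 − 1/11)
       = 14641 · 10/11 = 13310.

13310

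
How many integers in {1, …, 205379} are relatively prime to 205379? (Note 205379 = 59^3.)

φ(59^3) = 59^3 − 59^2 = 205379 − 3481 = 201898.

201898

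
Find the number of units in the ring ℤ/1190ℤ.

384

1190 = 2 × 5 × 7 × 17.
φ(2) = 2 − 1 = 1.
φ(5) = 5 − 1 = 4.
φ(7) = 7 − 1 = 6.
φ(17) = 17 − 1 = 16.
Since φ is multiplicative, φ(1190) = 1 · 4 · 6 · 16 = 384.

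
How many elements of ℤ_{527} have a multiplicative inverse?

527 = 17 × 31.
φ(17) = 17 − 1 = 16.
φ(31) = 31 − 1 = 30.
φ(527) = 16 × 30 = 480.

480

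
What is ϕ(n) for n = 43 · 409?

17136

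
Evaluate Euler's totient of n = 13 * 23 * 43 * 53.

576576

φ(13) = 13 − 1 = 12.
φ(23) = 23 − 1 = 22.
φ(43) = 43 − 1 = 42.
φ(53) = 53 − 1 = 52.
Multiply: 12 · 22 · 42 · 52 = 576576.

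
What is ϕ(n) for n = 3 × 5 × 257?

φ(3855) = 3855 · (1 − 1/3) · (1 − 1/5) · (1 − 1/257)
       = 3855 · 2048/3855 = 2048.

2048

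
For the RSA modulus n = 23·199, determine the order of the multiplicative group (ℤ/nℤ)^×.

For distinct primes, φ(pq) = (p−1)(q−1) = 22 × 198 = 4356.

4356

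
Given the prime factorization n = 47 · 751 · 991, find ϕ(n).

φ(47) = 47 − 1 = 46.
φ(751) = 751 − 1 = 750.
φ(991) = 991 − 1 = 990.
Multiply: 46 · 750 · 990 = 34155000.

34155000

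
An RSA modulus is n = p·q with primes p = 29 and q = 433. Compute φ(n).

12096

For distinct primes, φ(pq) = (p−1)(q−1) = 28 × 432 = 12096.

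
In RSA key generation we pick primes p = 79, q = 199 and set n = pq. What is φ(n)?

15444

φ(79) = 79 − 1 = 78.
φ(199) = 199 − 1 = 198.
Since φ is multiplicative, φ(15721) = 78 · 198 = 15444.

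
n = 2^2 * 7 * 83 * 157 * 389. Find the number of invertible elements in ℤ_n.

59559552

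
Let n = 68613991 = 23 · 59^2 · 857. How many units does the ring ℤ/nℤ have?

64443104

φ(68613991) = 68613991 · (1 − 1/23) · (1 − 1/59) · (1 − 1/857)
       = 68613991 · 1092256/1162949 = 64443104.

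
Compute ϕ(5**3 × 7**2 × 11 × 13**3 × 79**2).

φ(5^3) = 5^2·(5−1) = 25·4 = 100.
φ(7^2) = 7^1·(7−1) = 7·6 = 42.
φ(11) = 11 − 1 = 10.
φ(13^3) = 13^2·(13−1) = 169·12 = 2028.
φ(79^2) = 79^2 − 79^1 = 6241 − 79 = 6162.
Multiply: 100 · 42 · 10 · 2028 · 6162 = 524854512000.

524854512000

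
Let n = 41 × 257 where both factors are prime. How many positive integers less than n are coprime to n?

10240

φ(41) = 41 − 1 = 40.
φ(257) = 257 − 1 = 256.
Multiply: 40 · 256 = 10240.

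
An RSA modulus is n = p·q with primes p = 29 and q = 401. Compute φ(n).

11200

For distinct primes, φ(pq) = (p−1)(q−1) = 28 × 400 = 11200.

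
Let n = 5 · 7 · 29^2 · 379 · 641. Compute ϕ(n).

φ(7150909465) = 7150909465 · (1 − 1/5) · (1 − 1/7) · (1 − 1/29) · (1 − 1/379) · (1 − 1/641)
       = 7150909465 · 162570240/246583085 = 4714536960.

4714536960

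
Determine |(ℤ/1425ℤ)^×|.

First factor: 1425 = 3 × 5**2 × 19.
φ(3) = 3 − 1 = 2.
φ(5^2) = 5^1·(5−1) = 5·4 = 20.
φ(19) = 19 − 1 = 18.
Multiply: 2 · 20 · 18 = 720.

720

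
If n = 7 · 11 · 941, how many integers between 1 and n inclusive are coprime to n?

56400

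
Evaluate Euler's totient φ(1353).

800

Prime factorization: 1353 = 3 · 11 · 41.
φ(3) = 3 − 1 = 2.
φ(11) = 11 − 1 = 10.
φ(41) = 41 − 1 = 40.
φ(1353) = 2 × 10 × 40 = 800.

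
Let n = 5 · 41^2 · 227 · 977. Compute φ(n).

1446978560

φ(1864052495) = 1864052495 · (1 − 1/5) · (1 − 1/41) · (1 − 1/227) · (1 − 1/977)
       = 1864052495 · 35292160/45464695 = 1446978560.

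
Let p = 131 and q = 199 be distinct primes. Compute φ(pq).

φ(n) = (p − 1)(q − 1) = (131−1)(199−1) = 130·198 = 25740.

25740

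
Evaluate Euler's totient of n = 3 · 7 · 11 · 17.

φ(3927) = 3927 · (1 − 1/3) · (1 − 1/7) · (1 − 1/11) · (1 − 1/17)
       = 3927 · 1920/3927 = 1920.

1920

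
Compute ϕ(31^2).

φ(31^2) = 31^2 − 31^1 = 961 − 31 = 930.

930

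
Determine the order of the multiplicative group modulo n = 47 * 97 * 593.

2614272

φ(2703487) = 2703487 · (1 − 1/47) · (1 − 1/97) · (1 − 1/593)
       = 2703487 · 2614272/2703487 = 2614272.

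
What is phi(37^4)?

1823508

φ(37^4) = 37^3·(37−1) = 50653·36 = 1823508.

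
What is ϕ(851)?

Prime factorization: 851 = 23 × 37.
φ(23) = 23 − 1 = 22.
φ(37) = 37 − 1 = 36.
Since φ is multiplicative, φ(851) = 22 · 36 = 792.

792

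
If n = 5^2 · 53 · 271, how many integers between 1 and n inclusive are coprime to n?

280800

φ(5^2) = 5^2 − 5^1 = 25 − 5 = 20.
φ(53) = 53 − 1 = 52.
φ(271) = 271 − 1 = 270.
Since φ is multiplicative, φ(359075) = 20 · 52 · 270 = 280800.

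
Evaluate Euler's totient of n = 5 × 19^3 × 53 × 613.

827169408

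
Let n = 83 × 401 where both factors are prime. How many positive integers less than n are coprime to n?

φ(n) = (p − 1)(q − 1) = (83−1)(401−1) = 82·400 = 32800.

32800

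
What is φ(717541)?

First factor: 717541 = 11 · 37 · 41 · 43.
φ(717541) = 717541 · (1 − 1/11) · (1 − 1/37) · (1 − 1/41) · (1 − 1/43)
       = 717541 · 604800/717541 = 604800.

604800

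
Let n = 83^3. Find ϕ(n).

564898

φ(571787) = 571787 · (1 − 1/83)
       = 571787 · 82/83 = 564898.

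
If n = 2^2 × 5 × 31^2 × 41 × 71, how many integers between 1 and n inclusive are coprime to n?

φ(55949420) = 55949420 · (1 − 1/2) · (1 − 1/5) · (1 − 1/31) · (1 − 1/41) · (1 − 1/71)
       = 55949420 · 336000/902410 = 20832000.

20832000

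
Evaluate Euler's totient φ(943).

First factor: 943 = 23 · 41.
φ(23) = 23 − 1 = 22.
φ(41) = 41 − 1 = 40.
φ(943) = 22 × 40 = 880.

880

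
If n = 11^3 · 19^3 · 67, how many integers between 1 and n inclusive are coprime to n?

φ(11^3) = 11^2·(11−1) = 121·10 = 1210.
φ(19^3) = 19^3 − 19^2 = 6859 − 361 = 6498.
φ(67) = 67 − 1 = 66.
Since φ is multiplicative, φ(611665043) = 1210 · 6498 · 66 = 518930280.

518930280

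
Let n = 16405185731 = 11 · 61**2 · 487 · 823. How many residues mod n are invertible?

φ(16405185731) = 16405185731 · (1 − 1/11) · (1 − 1/61) · (1 − 1/487) · (1 − 1/823)
       = 16405185731 · 239695200/268937471 = 14621407200.

14621407200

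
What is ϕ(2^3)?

φ(2^3) = 2^2·(2−1) = 4·1 = 4.

4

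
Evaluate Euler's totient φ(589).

540

Prime factorization: 589 = 19 * 31.
φ(589) = 589 · (1 − 1/19) · (1 − 1/31)
       = 589 · 540/589 = 540.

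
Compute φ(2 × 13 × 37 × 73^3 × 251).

φ(2) = 2 − 1 = 1.
φ(13) = 13 − 1 = 12.
φ(37) = 37 − 1 = 36.
φ(73^3) = 73^2·(73−1) = 5329·72 = 383688.
φ(251) = 251 − 1 = 250.
Since φ is multiplicative, φ(93932822854) = 1 · 12 · 36 · 383688 · 250 = 41438304000.

41438304000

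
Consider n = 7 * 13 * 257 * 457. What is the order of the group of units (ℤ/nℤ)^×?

8404992

φ(7) = 7 − 1 = 6.
φ(13) = 13 − 1 = 12.
φ(257) = 257 − 1 = 256.
φ(457) = 457 − 1 = 456.
φ(10687859) = 6 × 12 × 256 × 456 = 8404992.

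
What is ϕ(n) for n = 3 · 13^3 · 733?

φ(3) = 3 − 1 = 2.
φ(13^3) = 13^3 − 13^2 = 2197 − 169 = 2028.
φ(733) = 733 − 1 = 732.
φ(4831203) = 2 × 2028 × 732 = 2968992.

2968992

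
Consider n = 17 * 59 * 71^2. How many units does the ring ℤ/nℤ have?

4612160

φ(5056123) = 5056123 · (1 − 1/17) · (1 − 1/59) · (1 − 1/71)
       = 5056123 · 64960/71213 = 4612160.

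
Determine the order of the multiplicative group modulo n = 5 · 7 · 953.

φ(33355) = 33355 · (1 − 1/5) · (1 − 1/7) · (1 − 1/953)
       = 33355 · 22848/33355 = 22848.

22848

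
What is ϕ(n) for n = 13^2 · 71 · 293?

φ(13^2) = 13^1·(13−1) = 13·12 = 156.
φ(71) = 71 − 1 = 70.
φ(293) = 293 − 1 = 292.
Since φ is multiplicative, φ(3515707) = 156 · 70 · 292 = 3188640.

3188640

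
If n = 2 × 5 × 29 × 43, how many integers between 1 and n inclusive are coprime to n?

4704

φ(2) = 2 − 1 = 1.
φ(5) = 5 − 1 = 4.
φ(29) = 29 − 1 = 28.
φ(43) = 43 − 1 = 42.
φ(12470) = 1 × 4 × 28 × 42 = 4704.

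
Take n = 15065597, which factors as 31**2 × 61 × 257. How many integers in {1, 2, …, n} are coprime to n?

φ(15065597) = 15065597 · (1 − 1/31) · (1 − 1/61) · (1 − 1/257)
       = 15065597 · 460800/485987 = 14284800.

14284800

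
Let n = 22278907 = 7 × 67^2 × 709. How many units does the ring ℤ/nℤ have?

φ(7) = 7 − 1 = 6.
φ(67^2) = 67^1·(67−1) = 67·66 = 4422.
φ(709) = 709 − 1 = 708.
Since φ is multiplicative, φ(22278907) = 6 · 4422 · 708 = 18784656.

18784656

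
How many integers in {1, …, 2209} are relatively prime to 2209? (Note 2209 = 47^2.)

2162

φ(2209) = 2209 · (1 − 1/47)
       = 2209 · 46/47 = 2162.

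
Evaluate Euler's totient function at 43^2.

1806

φ(1849) = 1849 · (1 − 1/43)
       = 1849 · 42/43 = 1806.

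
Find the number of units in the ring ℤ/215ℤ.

Prime factorization: 215 = 5 * 43.
φ(5) = 5 − 1 = 4.
φ(43) = 43 − 1 = 42.
φ(215) = 4 × 42 = 168.

168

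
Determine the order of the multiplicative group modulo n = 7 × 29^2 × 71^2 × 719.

φ(21337307873) = 21337307873 · (1 − 1/7) · (1 − 1/29) · (1 − 1/71) · (1 − 1/719)
       = 21337307873 · 8443680/10362947 = 17385537120.

17385537120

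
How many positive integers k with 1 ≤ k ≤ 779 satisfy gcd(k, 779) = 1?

720

First factor: 779 = 19 · 41.
φ(779) = 779 · (1 − 1/19) · (1 − 1/41)
       = 779 · 720/779 = 720.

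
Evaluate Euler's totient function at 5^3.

φ(125) = 125 · (1 − 1/5)
       = 125 · 4/5 = 100.

100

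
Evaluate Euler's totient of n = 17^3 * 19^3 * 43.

φ(1449025481) = 1449025481 · (1 − 1/17) · (1 − 1/19) · (1 − 1/43)
       = 1449025481 · 12096/13889 = 1261963584.

1261963584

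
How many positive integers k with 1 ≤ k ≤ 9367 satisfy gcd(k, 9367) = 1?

Factor 9367: 9367 = 17 * 19 * 29.
φ(9367) = 9367 · (1 − 1/17) · (1 − 1/19) · (1 − 1/29)
       = 9367 · 8064/9367 = 8064.

8064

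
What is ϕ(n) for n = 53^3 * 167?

φ(24862459) = 24862459 · (1 − 1/53) · (1 − 1/167)
       = 24862459 · 8632/8851 = 24247288.

24247288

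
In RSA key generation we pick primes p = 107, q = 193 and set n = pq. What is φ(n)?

20352

φ(20651) = 20651 · (1 − 1/107) · (1 − 1/193)
       = 20651 · 20352/20651 = 20352.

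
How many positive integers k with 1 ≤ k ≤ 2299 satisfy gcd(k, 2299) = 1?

1980

Factor 2299: 2299 = 11**2 × 19.
φ(2299) = 2299 · (1 − 1/11) · (1 − 1/19)
       = 2299 · 180/209 = 1980.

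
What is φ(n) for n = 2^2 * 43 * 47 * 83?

φ(2^2) = 2^1·(2−1) = 2·1 = 2.
φ(43) = 43 − 1 = 42.
φ(47) = 47 − 1 = 46.
φ(83) = 83 − 1 = 82.
φ(670972) = 2 × 42 × 46 × 82 = 316848.

316848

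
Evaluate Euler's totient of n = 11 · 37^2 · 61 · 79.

φ(72569321) = 72569321 · (1 − 1/11) · (1 − 1/37) · (1 − 1/61) · (1 − 1/79)
       = 72569321 · 1684800/1961333 = 62337600.

62337600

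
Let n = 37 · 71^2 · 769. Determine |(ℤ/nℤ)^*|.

φ(37) = 37 − 1 = 36.
φ(71^2) = 71^2 − 71^1 = 5041 − 71 = 4970.
φ(769) = 769 − 1 = 768.
φ(143431573) = 36 × 4970 × 768 = 137410560.

137410560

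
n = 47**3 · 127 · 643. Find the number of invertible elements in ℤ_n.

φ(8478290003) = 8478290003 · (1 − 1/47) · (1 − 1/127) · (1 − 1/643)
       = 8478290003 · 3721032/3838067 = 8219759688.

8219759688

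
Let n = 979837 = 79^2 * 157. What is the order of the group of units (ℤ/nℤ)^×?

961272

φ(79^2) = 79^2 − 79^1 = 6241 − 79 = 6162.
φ(157) = 157 − 1 = 156.
φ(979837) = 6162 × 156 = 961272.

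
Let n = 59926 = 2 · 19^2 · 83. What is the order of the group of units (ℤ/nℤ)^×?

φ(2) = 2 − 1 = 1.
φ(19^2) = 19^2 − 19^1 = 361 − 19 = 342.
φ(83) = 83 − 1 = 82.
Multiply: 1 · 342 · 82 = 28044.

28044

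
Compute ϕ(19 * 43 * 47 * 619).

φ(23768981) = 23768981 · (1 − 1/19) · (1 − 1/43) · (1 − 1/47) · (1 − 1/619)
       = 23768981 · 21491568/23768981 = 21491568.

21491568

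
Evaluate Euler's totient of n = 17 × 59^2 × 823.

45006144

φ(48702671) = 48702671 · (1 − 1/17) · (1 − 1/59) · (1 − 1/823)
       = 48702671 · 762816/825469 = 45006144.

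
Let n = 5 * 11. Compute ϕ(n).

40

φ(55) = 55 · (1 − 1/5) · (1 − 1/11)
       = 55 · 40/55 = 40.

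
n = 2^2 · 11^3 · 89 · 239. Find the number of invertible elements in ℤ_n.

50684480

φ(2^2) = 2^2 − 2^1 = 4 − 2 = 2.
φ(11^3) = 11^2·(11−1) = 121·10 = 1210.
φ(89) = 89 − 1 = 88.
φ(239) = 239 − 1 = 238.
Multiply: 2 · 1210 · 88 · 238 = 50684480.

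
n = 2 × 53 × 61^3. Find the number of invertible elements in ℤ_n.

φ(24059986) = 24059986 · (1 − 1/2) · (1 − 1/53) · (1 − 1/61)
       = 24059986 · 3120/6466 = 11609520.

11609520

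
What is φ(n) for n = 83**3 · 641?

361534720

φ(366515467) = 366515467 · (1 − 1/83) · (1 − 1/641)
       = 366515467 · 52480/53203 = 361534720.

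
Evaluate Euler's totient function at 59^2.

3422

φ(3481) = 3481 · (1 − 1/59)
       = 3481 · 58/59 = 3422.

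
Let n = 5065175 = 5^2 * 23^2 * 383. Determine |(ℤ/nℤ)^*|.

3865840

φ(5^2) = 5^1·(5−1) = 5·4 = 20.
φ(23^2) = 23^1·(23−1) = 23·22 = 506.
φ(383) = 383 − 1 = 382.
Multiply: 20 · 506 · 382 = 3865840.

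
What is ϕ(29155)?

Prime factorization: 29155 = 5 · 7^3 · 17.
φ(29155) = 29155 · (1 − 1/5) · (1 − 1/7) · (1 − 1/17)
       = 29155 · 384/595 = 18816.

18816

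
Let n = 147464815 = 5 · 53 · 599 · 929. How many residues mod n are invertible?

115428352

φ(5) = 5 − 1 = 4.
φ(53) = 53 − 1 = 52.
φ(599) = 599 − 1 = 598.
φ(929) = 929 − 1 = 928.
Multiply: 4 · 52 · 598 · 928 = 115428352.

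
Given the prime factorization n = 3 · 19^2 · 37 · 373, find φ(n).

9160128

φ(3) = 3 − 1 = 2.
φ(19^2) = 19^2 − 19^1 = 361 − 19 = 342.
φ(37) = 37 − 1 = 36.
φ(373) = 373 − 1 = 372.
Since φ is multiplicative, φ(14946483) = 2 · 342 · 36 · 372 = 9160128.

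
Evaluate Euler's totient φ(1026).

324

Factor 1026: 1026 = 2 · 3**3 · 19.
φ(2) = 2 − 1 = 1.
φ(3^3) = 3^2·(3−1) = 9·2 = 18.
φ(19) = 19 − 1 = 18.
φ(1026) = 1 × 18 × 18 = 324.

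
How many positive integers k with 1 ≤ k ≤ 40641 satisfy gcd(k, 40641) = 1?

Factor 40641: 40641 = 3 × 19 × 23 × 31.
φ(40641) = 40641 · (1 − 1/3) · (1 − 1/19) · (1 − 1/23) · (1 − 1/31)
       = 40641 · 23760/40641 = 23760.

23760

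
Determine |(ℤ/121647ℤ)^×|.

First factor: 121647 = 3 * 23 * 41 * 43.
φ(121647) = 121647 · (1 − 1/3) · (1 − 1/23) · (1 − 1/41) · (1 − 1/43)
       = 121647 · 73920/121647 = 73920.

73920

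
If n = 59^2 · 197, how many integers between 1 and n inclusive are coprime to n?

670712

φ(59^2) = 59^1·(59−1) = 59·58 = 3422.
φ(197) = 197 − 1 = 196.
Multiply: 3422 · 196 = 670712.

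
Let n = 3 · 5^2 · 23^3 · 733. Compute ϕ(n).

340760640

φ(3) = 3 − 1 = 2.
φ(5^2) = 5^1·(5−1) = 5·4 = 20.
φ(23^3) = 23^2·(23−1) = 529·22 = 11638.
φ(733) = 733 − 1 = 732.
Since φ is multiplicative, φ(668880825) = 2 · 20 · 11638 · 732 = 340760640.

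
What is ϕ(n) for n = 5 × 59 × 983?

φ(5) = 5 − 1 = 4.
φ(59) = 59 − 1 = 58.
φ(983) = 983 − 1 = 982.
φ(289985) = 4 × 58 × 982 = 227824.

227824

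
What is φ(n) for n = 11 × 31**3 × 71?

20181000

φ(23266771) = 23266771 · (1 − 1/11) · (1 − 1/31) · (1 − 1/71)
       = 23266771 · 21000/24211 = 20181000.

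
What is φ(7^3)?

294

φ(343) = 343 · (1 − 1/7)
       = 343 · 6/7 = 294.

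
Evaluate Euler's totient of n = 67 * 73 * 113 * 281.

φ(67) = 67 − 1 = 66.
φ(73) = 73 − 1 = 72.
φ(113) = 113 − 1 = 112.
φ(281) = 281 − 1 = 280.
Multiply: 66 · 72 · 112 · 280 = 149022720.

149022720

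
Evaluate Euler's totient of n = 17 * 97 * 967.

1483776

φ(1594583) = 1594583 · (1 − 1/17) · (1 − 1/97) · (1 − 1/967)
       = 1594583 · 1483776/1594583 = 1483776.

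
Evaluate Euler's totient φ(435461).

362880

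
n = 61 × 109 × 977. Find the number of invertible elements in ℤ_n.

6324480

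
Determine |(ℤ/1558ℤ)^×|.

720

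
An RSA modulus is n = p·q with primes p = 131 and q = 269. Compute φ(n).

For distinct primes, φ(pq) = (p−1)(q−1) = 130 × 268 = 34840.

34840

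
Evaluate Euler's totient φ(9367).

8064

Factor 9367: 9367 = 17 * 19 * 29.
φ(9367) = 9367 · (1 − 1/17) · (1 − 1/19) · (1 − 1/29)
       = 9367 · 8064/9367 = 8064.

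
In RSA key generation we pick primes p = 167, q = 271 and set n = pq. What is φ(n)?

For distinct primes, φ(pq) = (p−1)(q−1) = 166 × 270 = 44820.

44820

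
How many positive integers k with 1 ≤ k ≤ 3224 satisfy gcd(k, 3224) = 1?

1440

3224 = 2**3 · 13 · 31.
φ(2^3) = 2^3 − 2^2 = 8 − 4 = 4.
φ(13) = 13 − 1 = 12.
φ(31) = 31 − 1 = 30.
Since φ is multiplicative, φ(3224) = 4 · 12 · 30 = 1440.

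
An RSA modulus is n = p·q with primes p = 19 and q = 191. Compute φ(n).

3420

φ(n) = (p − 1)(q − 1) = (19−1)(191−1) = 18·190 = 3420.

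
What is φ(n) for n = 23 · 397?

8712

φ(9131) = 9131 · (1 − 1/23) · (1 − 1/397)
       = 9131 · 8712/9131 = 8712.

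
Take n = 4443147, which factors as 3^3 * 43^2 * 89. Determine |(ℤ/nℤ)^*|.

2860704

φ(4443147) = 4443147 · (1 − 1/3) · (1 − 1/43) · (1 − 1/89)
       = 4443147 · 7392/11481 = 2860704.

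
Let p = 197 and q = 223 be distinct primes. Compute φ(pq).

43512

φ(n) = (p − 1)(q − 1) = (197−1)(223−1) = 196·222 = 43512.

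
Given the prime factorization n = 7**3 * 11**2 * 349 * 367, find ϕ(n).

4119081120

φ(7^3) = 7^3 − 7^2 = 343 − 49 = 294.
φ(11^2) = 11^1·(11−1) = 11·10 = 110.
φ(349) = 349 − 1 = 348.
φ(367) = 367 − 1 = 366.
Multiply: 294 · 110 · 348 · 366 = 4119081120.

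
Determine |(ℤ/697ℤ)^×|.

640

First factor: 697 = 17 × 41.
φ(697) = 697 · (1 − 1/17) · (1 − 1/41)
       = 697 · 640/697 = 640.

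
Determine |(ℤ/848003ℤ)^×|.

725760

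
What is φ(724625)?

724625 = 5**3 · 11 · 17 · 31.
φ(5^3) = 5^3 − 5^2 = 125 − 25 = 100.
φ(11) = 11 − 1 = 10.
φ(17) = 17 − 1 = 16.
φ(31) = 31 − 1 = 30.
φ(724625) = 100 × 10 × 16 × 30 = 480000.

480000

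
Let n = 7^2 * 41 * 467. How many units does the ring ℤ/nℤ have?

φ(938203) = 938203 · (1 − 1/7) · (1 − 1/41) · (1 − 1/467)
       = 938203 · 111840/134029 = 782880.

782880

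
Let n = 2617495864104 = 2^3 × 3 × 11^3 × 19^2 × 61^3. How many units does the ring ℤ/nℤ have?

739115625600

φ(2^3) = 2^2·(2−1) = 4·1 = 4.
φ(3) = 3 − 1 = 2.
φ(11^3) = 11^3 − 11^2 = 1331 − 121 = 1210.
φ(19^2) = 19^2 − 19^1 = 361 − 19 = 342.
φ(61^3) = 61^3 − 61^2 = 226981 − 3721 = 223260.
Multiply: 4 · 2 · 1210 · 342 · 223260 = 739115625600.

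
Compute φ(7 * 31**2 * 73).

φ(491071) = 491071 · (1 − 1/7) · (1 − 1/31) · (1 − 1/73)
       = 491071 · 12960/15841 = 401760.

401760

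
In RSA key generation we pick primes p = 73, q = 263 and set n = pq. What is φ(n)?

For distinct primes, φ(pq) = (p−1)(q−1) = 72 × 262 = 18864.

18864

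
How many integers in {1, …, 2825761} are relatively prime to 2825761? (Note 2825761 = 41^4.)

2756840

φ(41^4) = 41^3·(41−1) = 68921·40 = 2756840.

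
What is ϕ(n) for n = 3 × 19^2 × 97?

φ(3) = 3 − 1 = 2.
φ(19^2) = 19^2 − 19^1 = 361 − 19 = 342.
φ(97) = 97 − 1 = 96.
Since φ is multiplicative, φ(105051) = 2 · 342 · 96 = 65664.

65664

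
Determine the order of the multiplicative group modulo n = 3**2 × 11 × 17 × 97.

92160

φ(3^2) = 3^1·(3−1) = 3·2 = 6.
φ(11) = 11 − 1 = 10.
φ(17) = 17 − 1 = 16.
φ(97) = 97 − 1 = 96.
φ(163251) = 6 × 10 × 16 × 96 = 92160.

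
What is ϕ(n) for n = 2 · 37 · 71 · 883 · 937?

2080391040

φ(4347007234) = 4347007234 · (1 − 1/2) · (1 − 1/37) · (1 − 1/71) · (1 − 1/883) · (1 − 1/937)
       = 4347007234 · 2080391040/4347007234 = 2080391040.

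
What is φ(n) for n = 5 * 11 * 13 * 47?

φ(5) = 5 − 1 = 4.
φ(11) = 11 − 1 = 10.
φ(13) = 13 − 1 = 12.
φ(47) = 47 − 1 = 46.
Multiply: 4 · 10 · 12 · 46 = 22080.

22080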